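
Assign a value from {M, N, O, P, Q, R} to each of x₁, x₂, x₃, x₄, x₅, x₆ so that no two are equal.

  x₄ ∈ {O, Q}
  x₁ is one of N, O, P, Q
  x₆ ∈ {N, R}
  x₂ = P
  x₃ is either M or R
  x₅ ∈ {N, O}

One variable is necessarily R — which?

x₆

x₂ must be P (only option left). Eliminate P elsewhere: x₁.
Among the 5 still-open variables, M fits only x₃ (and all 5 values in {M, N, O, Q, R} must be used), so x₃ = M.
The 4 still-open variables draw from only 4 values {N, O, Q, R}, so each is used; only x₆ can be R, hence x₆ = R.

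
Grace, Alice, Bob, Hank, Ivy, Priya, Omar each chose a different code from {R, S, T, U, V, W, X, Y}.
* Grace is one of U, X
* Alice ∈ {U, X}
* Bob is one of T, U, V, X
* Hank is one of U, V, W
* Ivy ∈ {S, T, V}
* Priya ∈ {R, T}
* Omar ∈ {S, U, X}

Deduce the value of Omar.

S

The 7 variables together cover exactly {R, S, T, U, V, W, X} — 7 values for 7 variables — and R appears only in Priya's list, so Priya = R.
The 6 still-open variables together cover exactly {S, T, U, V, W, X} — 6 values for 6 variables — and W appears only in Hank's list, so Hank = W.
Grace and Alice share exactly the 2 values {U, X}; by pigeonhole those values go to them, so strike U, X from Bob, Omar.
So Omar = S.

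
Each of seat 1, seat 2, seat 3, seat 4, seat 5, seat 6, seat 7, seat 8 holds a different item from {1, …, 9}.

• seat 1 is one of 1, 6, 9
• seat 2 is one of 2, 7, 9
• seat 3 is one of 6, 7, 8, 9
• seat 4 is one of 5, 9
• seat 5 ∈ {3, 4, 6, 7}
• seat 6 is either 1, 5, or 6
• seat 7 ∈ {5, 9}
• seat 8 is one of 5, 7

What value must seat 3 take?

8

The 2 variables seat 4 and seat 7 are confined to {5, 9}, which locks those values in; drop them from seat 1, seat 2, seat 3, seat 6, seat 8.
seat 8 has just one choice, so seat 8 = 7. Eliminate 7 elsewhere: seat 2, seat 3, seat 5.
seat 2's domain is down to {2}, so seat 2 = 2.
The 2 variables seat 1 and seat 6 are confined to {1, 6}, which locks those values in; drop them from seat 3, seat 5.
So seat 3 = 8.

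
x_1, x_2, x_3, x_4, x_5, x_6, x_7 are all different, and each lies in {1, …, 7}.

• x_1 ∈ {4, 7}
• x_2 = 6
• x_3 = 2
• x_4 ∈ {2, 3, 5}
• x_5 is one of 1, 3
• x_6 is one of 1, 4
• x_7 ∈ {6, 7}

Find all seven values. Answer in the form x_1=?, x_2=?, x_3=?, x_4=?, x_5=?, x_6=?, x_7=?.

x_1=4, x_2=6, x_3=2, x_4=5, x_5=3, x_6=1, x_7=7

x_2 must be 6 (only option left). Remove 6 from x_7.
x_3 must be 2 (only option left). Strike 2 from x_4.
x_7's domain is down to {7}, so x_7 = 7. So x_1 can't be 7.
x_1's domain is down to {4}, so x_1 = 4. Strike 4 from x_6.
x_6's domain is down to {1}, so x_6 = 1. Eliminate 1 elsewhere: x_5.
x_5's domain is down to {3}, so x_5 = 3. Eliminate 3 elsewhere: x_4.
x_4 must be 5 (only option left).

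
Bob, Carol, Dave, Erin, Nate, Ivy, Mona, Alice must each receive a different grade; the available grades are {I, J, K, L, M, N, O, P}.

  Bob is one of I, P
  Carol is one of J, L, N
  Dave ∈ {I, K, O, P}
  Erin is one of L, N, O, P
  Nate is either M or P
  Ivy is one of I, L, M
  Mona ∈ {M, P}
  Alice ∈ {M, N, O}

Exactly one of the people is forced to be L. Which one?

The 8 variables draw from only 8 values {I, J, K, L, M, N, O, P}, so each is used; only Carol can be J, hence Carol = J.
Among the 7 still-open variables, K fits only Dave (and all 7 values in {I, K, L, M, N, O, P} must be used), so Dave = K.
Nate and Mona share exactly the 2 values {M, P}; by pigeonhole those values go to them, so strike M, P from Bob, Erin, Ivy, Alice.
Bob must be I (only option left). So Ivy can't be I.
So L goes to Ivy.

Ivy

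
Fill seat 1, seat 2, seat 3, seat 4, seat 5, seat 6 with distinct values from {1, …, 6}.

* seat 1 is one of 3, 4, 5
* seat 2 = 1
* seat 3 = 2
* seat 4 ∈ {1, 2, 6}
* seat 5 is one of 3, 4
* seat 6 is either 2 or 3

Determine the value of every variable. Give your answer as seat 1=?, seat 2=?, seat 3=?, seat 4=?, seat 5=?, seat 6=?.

seat 1=5, seat 2=1, seat 3=2, seat 4=6, seat 5=4, seat 6=3

seat 2's domain is down to {1}, so seat 2 = 1. Remove 1 from seat 4.
seat 3's domain is down to {2}, so seat 3 = 2. Strike 2 from seat 4, seat 6.
seat 4 must be 6 (only option left).
seat 6 must be 3 (only option left). So seat 1, seat 5 can't be 3.
seat 5's domain is down to {4}, so seat 5 = 4. Remove 4 from seat 1.
seat 1's domain is down to {5}, so seat 1 = 5.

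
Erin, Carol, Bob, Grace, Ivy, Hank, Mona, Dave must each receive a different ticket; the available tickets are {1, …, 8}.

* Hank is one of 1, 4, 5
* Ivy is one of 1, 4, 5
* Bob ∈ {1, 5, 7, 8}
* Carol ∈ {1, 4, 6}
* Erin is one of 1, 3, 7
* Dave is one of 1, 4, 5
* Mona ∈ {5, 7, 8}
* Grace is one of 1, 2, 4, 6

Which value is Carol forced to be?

The 8 variables draw from only 8 values {1, 2, 3, 4, 5, 6, 7, 8}, so each is used; only Grace can be 2, hence Grace = 2.
The 7 still-open variables draw from only 7 values {1, 3, 4, 5, 6, 7, 8}, so each is used; only Erin can be 3, hence Erin = 3.
The 6 still-open variables together cover exactly {1, 4, 5, 6, 7, 8} — 6 values for 6 variables — and 6 appears only in Carol's list, so Carol = 6.

6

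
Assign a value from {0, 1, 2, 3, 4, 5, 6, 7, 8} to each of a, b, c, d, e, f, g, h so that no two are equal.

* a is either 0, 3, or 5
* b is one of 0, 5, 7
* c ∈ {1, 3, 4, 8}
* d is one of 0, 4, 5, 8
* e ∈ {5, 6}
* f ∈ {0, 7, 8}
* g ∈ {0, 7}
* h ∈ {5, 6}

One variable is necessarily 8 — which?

The 8 variables together cover exactly {0, 1, 3, 4, 5, 6, 7, 8} — 8 values for 8 variables — and 1 appears only in c's list, so c = 1.
The 7 still-open variables draw from only 7 values {0, 3, 4, 5, 6, 7, 8}, so each is used; only a can be 3, hence a = 3.
Among the 6 still-open variables, 4 fits only d (and all 6 values in {0, 4, 5, 6, 7, 8} must be used), so d = 4.
The 5 still-open variables draw from only 5 values {0, 5, 6, 7, 8}, so each is used; only f can be 8, hence f = 8.

f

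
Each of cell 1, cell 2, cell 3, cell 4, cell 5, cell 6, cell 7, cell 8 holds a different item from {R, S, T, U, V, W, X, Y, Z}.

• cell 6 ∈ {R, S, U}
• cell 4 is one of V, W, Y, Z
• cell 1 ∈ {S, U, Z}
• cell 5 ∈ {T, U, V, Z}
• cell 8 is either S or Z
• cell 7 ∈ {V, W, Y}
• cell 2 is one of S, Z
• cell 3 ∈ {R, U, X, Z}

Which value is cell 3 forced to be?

X

cell 2 and cell 8 share exactly the 2 values {S, Z}; by pigeonhole those values go to them, so strike S, Z from cell 1, cell 3, cell 4, cell 5, cell 6.
That leaves cell 1 = U. Remove U from cell 3, cell 5, cell 6.
That leaves cell 6 = R. So cell 3 can't be R.
So cell 3 = X.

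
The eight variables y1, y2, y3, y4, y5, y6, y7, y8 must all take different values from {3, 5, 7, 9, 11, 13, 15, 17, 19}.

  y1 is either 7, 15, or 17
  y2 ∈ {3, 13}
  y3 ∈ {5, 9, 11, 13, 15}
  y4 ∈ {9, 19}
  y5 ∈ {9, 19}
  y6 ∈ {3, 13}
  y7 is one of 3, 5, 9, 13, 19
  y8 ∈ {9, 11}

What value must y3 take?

15

y2 and y6 share exactly the 2 values {3, 13}; by pigeonhole those values go to them, so strike 3, 13 from y3, y7.
The 2 variables y4 and y5 are confined to {9, 19}, which locks those values in; drop them from y3, y7, y8.
That leaves y7 = 5. Eliminate 5 elsewhere: y3.
That leaves y8 = 11. Remove 11 from y3.
So y3 = 15.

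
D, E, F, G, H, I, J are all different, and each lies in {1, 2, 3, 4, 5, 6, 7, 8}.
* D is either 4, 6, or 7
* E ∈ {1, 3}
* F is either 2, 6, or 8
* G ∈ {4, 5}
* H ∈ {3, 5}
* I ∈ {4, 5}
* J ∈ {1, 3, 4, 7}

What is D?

The 2 variables G and I are confined to {4, 5}, which locks those values in; drop them from D, H, J.
H has just one choice, so H = 3. So E, J can't be 3.
That leaves E = 1. Remove 1 from J.
J has just one choice, so J = 7. Strike 7 from D.
So D = 6.

6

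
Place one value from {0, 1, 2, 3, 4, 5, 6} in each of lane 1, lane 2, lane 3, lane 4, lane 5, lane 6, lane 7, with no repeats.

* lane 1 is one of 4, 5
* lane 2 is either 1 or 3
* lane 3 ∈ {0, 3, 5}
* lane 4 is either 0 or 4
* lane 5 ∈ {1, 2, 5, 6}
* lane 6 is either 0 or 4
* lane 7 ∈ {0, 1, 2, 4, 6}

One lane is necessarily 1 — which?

lane 2

The 2 variables lane 4 and lane 6 are confined to {0, 4}, which locks those values in; drop them from lane 1, lane 3, lane 7.
That leaves lane 1 = 5. Eliminate 5 elsewhere: lane 3, lane 5.
lane 3 must be 3 (only option left). So lane 2 can't be 3.
So 1 goes to lane 2.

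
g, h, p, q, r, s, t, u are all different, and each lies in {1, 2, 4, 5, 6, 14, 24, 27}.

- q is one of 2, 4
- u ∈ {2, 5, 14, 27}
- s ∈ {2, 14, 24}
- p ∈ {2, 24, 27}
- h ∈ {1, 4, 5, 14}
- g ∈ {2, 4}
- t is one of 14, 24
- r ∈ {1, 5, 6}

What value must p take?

27

The 8 variables draw from only 8 values {1, 2, 4, 5, 6, 14, 24, 27}, so each is used; only r can be 6, hence r = 6.
The 7 still-open variables together cover exactly {1, 2, 4, 5, 14, 24, 27} — 7 values for 7 variables — and 1 appears only in h's list, so h = 1.
The 6 still-open variables draw from only 6 values {2, 4, 5, 14, 24, 27}, so each is used; only u can be 5, hence u = 5.
Among the 5 still-open variables, 27 fits only p (and all 5 values in {2, 4, 14, 24, 27} must be used), so p = 27.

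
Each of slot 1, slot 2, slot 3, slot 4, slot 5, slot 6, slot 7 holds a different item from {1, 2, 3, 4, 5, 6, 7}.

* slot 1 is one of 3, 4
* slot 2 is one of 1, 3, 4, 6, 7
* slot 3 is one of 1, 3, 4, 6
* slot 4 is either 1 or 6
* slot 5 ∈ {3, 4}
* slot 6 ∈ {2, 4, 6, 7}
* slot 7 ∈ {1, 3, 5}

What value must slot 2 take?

7

The 7 variables draw from only 7 values {1, 2, 3, 4, 5, 6, 7}, so each is used; only slot 6 can be 2, hence slot 6 = 2.
The 6 still-open variables together cover exactly {1, 3, 4, 5, 6, 7} — 6 values for 6 variables — and 5 appears only in slot 7's list, so slot 7 = 5.
Among the 5 still-open variables, 7 fits only slot 2 (and all 5 values in {1, 3, 4, 6, 7} must be used), so slot 2 = 7.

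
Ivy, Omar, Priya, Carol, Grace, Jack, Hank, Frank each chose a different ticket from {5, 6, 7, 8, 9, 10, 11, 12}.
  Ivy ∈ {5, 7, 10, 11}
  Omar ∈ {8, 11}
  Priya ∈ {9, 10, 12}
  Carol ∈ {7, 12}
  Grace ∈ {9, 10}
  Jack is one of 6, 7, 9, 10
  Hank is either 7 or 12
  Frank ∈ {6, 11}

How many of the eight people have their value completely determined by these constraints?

4

The 8 variables together cover exactly {5, 6, 7, 8, 9, 10, 11, 12} — 8 values for 8 variables — and 5 appears only in Ivy's list, so Ivy = 5.
The 7 still-open variables draw from only 7 values {6, 7, 8, 9, 10, 11, 12}, so each is used; only Omar can be 8, hence Omar = 8.
Among the 6 still-open variables, 11 fits only Frank (and all 6 values in {6, 7, 9, 10, 11, 12} must be used), so Frank = 11.
Among the 5 still-open variables, 6 fits only Jack (and all 5 values in {6, 7, 9, 10, 12} must be used), so Jack = 6.
The 2 variables Carol and Hank are confined to {7, 12}, which locks those values in; drop them from Priya.
Determined: Ivy=5, Omar=8, Jack=6, Frank=11. The other people each still have more than one consistent value. That makes 4.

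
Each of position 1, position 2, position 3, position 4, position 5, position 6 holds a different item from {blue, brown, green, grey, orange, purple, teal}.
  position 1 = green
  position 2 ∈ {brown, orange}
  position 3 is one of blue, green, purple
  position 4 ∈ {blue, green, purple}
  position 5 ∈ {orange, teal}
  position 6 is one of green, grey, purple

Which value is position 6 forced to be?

position 1 has just one choice, so position 1 = green. Strike green from position 3, position 4, position 6.
position 3 and position 4 between them cover only {blue, purple} — a naked pair. Remove those values from position 6.
So position 6 = grey.

grey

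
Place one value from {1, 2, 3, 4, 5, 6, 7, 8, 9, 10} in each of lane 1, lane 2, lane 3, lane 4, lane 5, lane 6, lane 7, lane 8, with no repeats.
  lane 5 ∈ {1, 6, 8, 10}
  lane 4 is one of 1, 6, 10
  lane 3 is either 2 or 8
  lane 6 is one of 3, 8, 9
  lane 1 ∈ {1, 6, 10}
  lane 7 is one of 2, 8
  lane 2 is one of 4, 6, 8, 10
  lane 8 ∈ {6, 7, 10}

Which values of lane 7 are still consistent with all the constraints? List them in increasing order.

lane 3 and lane 7 between them cover only {2, 8} — a naked pair. Remove those values from lane 2, lane 5, lane 6.
The 3 variables lane 1, lane 4, lane 5 are confined to {1, 6, 10}, which locks those values in; drop them from lane 2, lane 8.
lane 2's domain is down to {4}, so lane 2 = 4.
That leaves lane 8 = 7.
No further eliminations apply; lane 7 can still be any of 2, 8.

2, 8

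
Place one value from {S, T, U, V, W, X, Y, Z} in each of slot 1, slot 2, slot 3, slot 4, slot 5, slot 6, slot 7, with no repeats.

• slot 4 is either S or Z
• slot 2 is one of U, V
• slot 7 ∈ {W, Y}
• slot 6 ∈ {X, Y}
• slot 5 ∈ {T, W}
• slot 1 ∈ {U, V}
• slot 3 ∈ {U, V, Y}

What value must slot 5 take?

slot 1 and slot 2 between them cover only {U, V} — a naked pair. Remove those values from slot 3.
That leaves slot 3 = Y. Remove Y from slot 6, slot 7.
slot 6's domain is down to {X}, so slot 6 = X.
slot 7's domain is down to {W}, so slot 7 = W. Eliminate W elsewhere: slot 5.
So slot 5 = T.

T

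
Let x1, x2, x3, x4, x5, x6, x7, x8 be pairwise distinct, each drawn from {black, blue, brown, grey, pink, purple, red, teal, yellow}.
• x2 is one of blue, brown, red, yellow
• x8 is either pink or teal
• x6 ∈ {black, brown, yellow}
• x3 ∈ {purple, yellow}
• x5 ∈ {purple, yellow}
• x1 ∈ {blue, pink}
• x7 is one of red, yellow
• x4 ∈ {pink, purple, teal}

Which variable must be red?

The 8 variables draw from only 8 values {black, blue, brown, pink, purple, red, teal, yellow}, so each is used; only x6 can be black, hence x6 = black.
Among the 7 still-open variables, brown fits only x2 (and all 7 values in {blue, brown, pink, purple, red, teal, yellow} must be used), so x2 = brown.
The 6 still-open variables together cover exactly {blue, pink, purple, red, teal, yellow} — 6 values for 6 variables — and blue appears only in x1's list, so x1 = blue.
Among the 5 still-open variables, red fits only x7 (and all 5 values in {pink, purple, red, teal, yellow} must be used), so x7 = red.

x7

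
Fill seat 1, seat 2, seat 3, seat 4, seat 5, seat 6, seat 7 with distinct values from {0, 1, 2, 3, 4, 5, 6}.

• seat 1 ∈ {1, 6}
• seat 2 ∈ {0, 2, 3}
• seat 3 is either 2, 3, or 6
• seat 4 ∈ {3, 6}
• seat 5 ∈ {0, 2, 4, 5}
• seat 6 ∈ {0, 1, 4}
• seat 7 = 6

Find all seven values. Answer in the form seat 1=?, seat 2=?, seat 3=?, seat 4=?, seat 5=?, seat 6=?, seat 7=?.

seat 1=1, seat 2=0, seat 3=2, seat 4=3, seat 5=5, seat 6=4, seat 7=6

seat 7 must be 6 (only option left). Eliminate 6 elsewhere: seat 1, seat 3, seat 4.
seat 1's domain is down to {1}, so seat 1 = 1. Strike 1 from seat 6.
seat 4 has just one choice, so seat 4 = 3. So seat 2, seat 3 can't be 3.
seat 3's domain is down to {2}, so seat 3 = 2. Eliminate 2 elsewhere: seat 2, seat 5.
seat 2 has just one choice, so seat 2 = 0. So seat 5, seat 6 can't be 0.
seat 6's domain is down to {4}, so seat 6 = 4. Eliminate 4 elsewhere: seat 5.
seat 5 has just one choice, so seat 5 = 5.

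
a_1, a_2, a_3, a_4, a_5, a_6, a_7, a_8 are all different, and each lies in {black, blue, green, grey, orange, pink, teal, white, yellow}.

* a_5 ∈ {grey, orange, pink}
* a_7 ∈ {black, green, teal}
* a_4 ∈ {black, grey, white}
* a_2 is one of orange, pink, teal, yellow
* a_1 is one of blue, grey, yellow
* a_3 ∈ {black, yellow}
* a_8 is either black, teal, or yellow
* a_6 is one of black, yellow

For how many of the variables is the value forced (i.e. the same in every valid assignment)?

a_3 and a_6 share exactly the 2 values {black, yellow}; by pigeonhole those values go to them, so strike black, yellow from a_1, a_2, a_4, a_7, a_8.
a_8's domain is down to {teal}, so a_8 = teal. Remove teal from a_2, a_7.
That leaves a_7 = green.
Determined: a_7=green, a_8=teal. The other variables each still have more than one consistent value. That makes 2.

2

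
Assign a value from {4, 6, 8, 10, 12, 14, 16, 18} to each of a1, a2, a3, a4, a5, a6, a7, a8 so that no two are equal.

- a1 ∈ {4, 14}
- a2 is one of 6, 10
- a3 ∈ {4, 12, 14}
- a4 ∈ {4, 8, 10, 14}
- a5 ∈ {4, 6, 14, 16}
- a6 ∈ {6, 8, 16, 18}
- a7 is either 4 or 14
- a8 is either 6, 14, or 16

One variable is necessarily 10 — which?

Among the 8 variables, 12 fits only a3 (and all 8 values in {4, 6, 8, 10, 12, 14, 16, 18} must be used), so a3 = 12.
The 7 still-open variables together cover exactly {4, 6, 8, 10, 14, 16, 18} — 7 values for 7 variables — and 18 appears only in a6's list, so a6 = 18.
The 6 still-open variables draw from only 6 values {4, 6, 8, 10, 14, 16}, so each is used; only a4 can be 8, hence a4 = 8.
The 5 still-open variables together cover exactly {4, 6, 10, 14, 16} — 5 values for 5 variables — and 10 appears only in a2's list, so a2 = 10.

a2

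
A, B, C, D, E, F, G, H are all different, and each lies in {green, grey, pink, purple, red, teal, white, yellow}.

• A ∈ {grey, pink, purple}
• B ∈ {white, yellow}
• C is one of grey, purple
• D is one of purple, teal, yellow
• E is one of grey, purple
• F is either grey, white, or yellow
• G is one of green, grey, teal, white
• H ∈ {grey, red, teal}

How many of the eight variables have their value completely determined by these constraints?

The 8 variables draw from only 8 values {green, grey, pink, purple, red, teal, white, yellow}, so each is used; only G can be green, hence G = green.
Among the 7 still-open variables, pink fits only A (and all 7 values in {grey, pink, purple, red, teal, white, yellow} must be used), so A = pink.
Among the 6 still-open variables, red fits only H (and all 6 values in {grey, purple, red, teal, white, yellow} must be used), so H = red.
Among the 5 still-open variables, teal fits only D (and all 5 values in {grey, purple, teal, white, yellow} must be used), so D = teal.
C and E between them cover only {grey, purple} — a naked pair. Remove those values from F.
Determined: A=pink, D=teal, G=green, H=red. The other variables each still have more than one consistent value. That makes 4.

4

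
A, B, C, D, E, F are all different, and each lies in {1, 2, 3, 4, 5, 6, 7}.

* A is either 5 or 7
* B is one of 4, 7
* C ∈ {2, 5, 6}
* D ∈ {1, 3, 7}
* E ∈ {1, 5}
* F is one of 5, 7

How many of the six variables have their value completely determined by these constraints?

The 2 variables A and F are confined to {5, 7}, which locks those values in; drop them from B, C, D, E.
That leaves B = 4.
E must be 1 (only option left). Strike 1 from D.
D has just one choice, so D = 3.
Determined: B=4, D=3, E=1. The other variables each still have more than one consistent value. That makes 3.

3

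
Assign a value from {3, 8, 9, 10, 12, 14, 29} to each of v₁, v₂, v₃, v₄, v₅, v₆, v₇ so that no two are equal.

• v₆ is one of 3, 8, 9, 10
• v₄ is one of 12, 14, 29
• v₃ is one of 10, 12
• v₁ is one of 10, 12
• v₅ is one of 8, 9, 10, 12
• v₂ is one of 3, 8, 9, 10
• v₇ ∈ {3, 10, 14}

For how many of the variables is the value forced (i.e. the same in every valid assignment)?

2

The 7 variables draw from only 7 values {3, 8, 9, 10, 12, 14, 29}, so each is used; only v₄ can be 29, hence v₄ = 29.
Among the 6 still-open variables, 14 fits only v₇ (and all 6 values in {3, 8, 9, 10, 12, 14} must be used), so v₇ = 14.
v₁ and v₃ share exactly the 2 values {10, 12}; by pigeonhole those values go to them, so strike 10, 12 from v₂, v₅, v₆.
Determined: v₄=29, v₇=14. The other variables each still have more than one consistent value. That makes 2.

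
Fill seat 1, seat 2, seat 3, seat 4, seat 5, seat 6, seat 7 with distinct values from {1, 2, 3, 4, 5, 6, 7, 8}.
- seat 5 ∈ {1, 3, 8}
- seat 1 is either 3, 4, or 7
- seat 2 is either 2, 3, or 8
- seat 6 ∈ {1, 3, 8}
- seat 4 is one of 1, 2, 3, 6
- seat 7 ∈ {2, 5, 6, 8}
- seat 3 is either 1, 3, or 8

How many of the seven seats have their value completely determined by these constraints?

3

The 3 variables seat 3, seat 5, seat 6 are confined to {1, 3, 8}, which locks those values in; drop them from seat 1, seat 2, seat 4, seat 7.
seat 2 has just one choice, so seat 2 = 2. So seat 4, seat 7 can't be 2.
seat 4 has just one choice, so seat 4 = 6. So seat 7 can't be 6.
seat 7 has just one choice, so seat 7 = 5.
Determined: seat 2=2, seat 4=6, seat 7=5. The other seats each still have more than one consistent value. That makes 3.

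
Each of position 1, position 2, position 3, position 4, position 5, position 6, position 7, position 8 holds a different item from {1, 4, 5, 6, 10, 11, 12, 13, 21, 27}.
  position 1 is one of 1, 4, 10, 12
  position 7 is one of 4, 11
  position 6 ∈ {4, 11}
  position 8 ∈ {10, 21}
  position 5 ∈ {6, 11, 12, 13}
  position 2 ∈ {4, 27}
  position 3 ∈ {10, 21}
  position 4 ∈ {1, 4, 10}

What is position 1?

The 2 variables position 3 and position 8 are confined to {10, 21}, which locks those values in; drop them from position 1, position 4.
The 2 variables position 6 and position 7 are confined to {4, 11}, which locks those values in; drop them from position 1, position 2, position 4, position 5.
position 2's domain is down to {27}, so position 2 = 27.
position 4 has just one choice, so position 4 = 1. Strike 1 from position 1.
So position 1 = 12.

12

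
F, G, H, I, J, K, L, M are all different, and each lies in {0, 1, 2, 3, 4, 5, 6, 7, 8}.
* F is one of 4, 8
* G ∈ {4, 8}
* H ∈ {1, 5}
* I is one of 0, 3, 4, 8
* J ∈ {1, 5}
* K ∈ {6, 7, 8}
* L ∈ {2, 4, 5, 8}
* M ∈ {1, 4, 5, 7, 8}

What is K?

6

F and G between them cover only {4, 8} — a naked pair. Remove those values from I, K, L, M.
H and J share exactly the 2 values {1, 5}; by pigeonhole those values go to them, so strike 1, 5 from L, M.
L has just one choice, so L = 2.
M's domain is down to {7}, so M = 7. Remove 7 from K.
So K = 6.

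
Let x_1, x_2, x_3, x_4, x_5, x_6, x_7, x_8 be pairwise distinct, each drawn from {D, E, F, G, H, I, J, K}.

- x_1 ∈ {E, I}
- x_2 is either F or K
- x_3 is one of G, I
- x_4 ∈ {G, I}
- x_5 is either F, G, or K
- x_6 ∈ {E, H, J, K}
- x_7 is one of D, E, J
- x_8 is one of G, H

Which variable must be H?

Among the 8 variables, D fits only x_7 (and all 8 values in {D, E, F, G, H, I, J, K} must be used), so x_7 = D.
Among the 7 still-open variables, J fits only x_6 (and all 7 values in {E, F, G, H, I, J, K} must be used), so x_6 = J.
Among the 6 still-open variables, E fits only x_1 (and all 6 values in {E, F, G, H, I, K} must be used), so x_1 = E.
Among the 5 still-open variables, H fits only x_8 (and all 5 values in {F, G, H, I, K} must be used), so x_8 = H.

x_8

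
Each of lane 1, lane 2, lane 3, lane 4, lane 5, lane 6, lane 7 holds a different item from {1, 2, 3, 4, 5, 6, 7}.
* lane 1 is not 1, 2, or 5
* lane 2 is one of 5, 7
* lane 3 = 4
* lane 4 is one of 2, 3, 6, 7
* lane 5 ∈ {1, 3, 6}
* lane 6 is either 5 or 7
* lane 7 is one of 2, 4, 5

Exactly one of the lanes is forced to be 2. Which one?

lane 3 must be 4 (only option left). Eliminate 4 elsewhere: lane 1, lane 7.
Among the 6 still-open variables, 1 fits only lane 5 (and all 6 values in {1, 2, 3, 5, 6, 7} must be used), so lane 5 = 1.
lane 2 and lane 6 share exactly the 2 values {5, 7}; by pigeonhole those values go to them, so strike 5, 7 from lane 1, lane 4, lane 7.

lane 7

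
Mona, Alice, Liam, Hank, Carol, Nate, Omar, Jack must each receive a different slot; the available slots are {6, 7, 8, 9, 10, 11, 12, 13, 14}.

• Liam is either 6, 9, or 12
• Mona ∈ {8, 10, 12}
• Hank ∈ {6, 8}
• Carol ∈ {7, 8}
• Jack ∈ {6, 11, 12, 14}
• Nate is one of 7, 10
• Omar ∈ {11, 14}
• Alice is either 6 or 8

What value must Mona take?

The 8 variables together cover exactly {6, 7, 8, 9, 10, 11, 12, 14} — 8 values for 8 variables — and 9 appears only in Liam's list, so Liam = 9.
Alice and Hank share exactly the 2 values {6, 8}; by pigeonhole those values go to them, so strike 6, 8 from Mona, Carol, Jack.
Carol's domain is down to {7}, so Carol = 7. Eliminate 7 elsewhere: Nate.
Nate has just one choice, so Nate = 10. Remove 10 from Mona.
So Mona = 12.

12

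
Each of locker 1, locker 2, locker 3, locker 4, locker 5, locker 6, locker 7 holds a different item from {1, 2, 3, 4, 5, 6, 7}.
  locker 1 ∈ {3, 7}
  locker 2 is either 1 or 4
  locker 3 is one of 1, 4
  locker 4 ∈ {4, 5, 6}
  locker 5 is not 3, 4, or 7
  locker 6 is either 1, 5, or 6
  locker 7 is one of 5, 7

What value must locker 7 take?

7

The 7 variables draw from only 7 values {1, 2, 3, 4, 5, 6, 7}, so each is used; only locker 5 can be 2, hence locker 5 = 2.
The 6 still-open variables draw from only 6 values {1, 3, 4, 5, 6, 7}, so each is used; only locker 1 can be 3, hence locker 1 = 3.
The 5 still-open variables draw from only 5 values {1, 4, 5, 6, 7}, so each is used; only locker 7 can be 7, hence locker 7 = 7.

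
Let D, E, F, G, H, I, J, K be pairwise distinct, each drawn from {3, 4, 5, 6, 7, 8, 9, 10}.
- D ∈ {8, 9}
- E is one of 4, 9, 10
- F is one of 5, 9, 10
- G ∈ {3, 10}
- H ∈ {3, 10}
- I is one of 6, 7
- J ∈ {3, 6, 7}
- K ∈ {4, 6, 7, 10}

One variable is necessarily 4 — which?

K

The 8 variables draw from only 8 values {3, 4, 5, 6, 7, 8, 9, 10}, so each is used; only F can be 5, hence F = 5.
The 7 still-open variables draw from only 7 values {3, 4, 6, 7, 8, 9, 10}, so each is used; only D can be 8, hence D = 8.
The 6 still-open variables draw from only 6 values {3, 4, 6, 7, 9, 10}, so each is used; only E can be 9, hence E = 9.
Among the 5 still-open variables, 4 fits only K (and all 5 values in {3, 4, 6, 7, 10} must be used), so K = 4.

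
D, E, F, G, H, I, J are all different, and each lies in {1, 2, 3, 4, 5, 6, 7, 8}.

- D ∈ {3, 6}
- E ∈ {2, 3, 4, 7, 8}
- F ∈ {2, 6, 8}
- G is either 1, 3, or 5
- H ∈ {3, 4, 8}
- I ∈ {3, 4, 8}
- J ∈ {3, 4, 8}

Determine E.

The 3 variables H, I, J are confined to {3, 4, 8}, which locks those values in; drop them from D, E, F, G.
D must be 6 (only option left). So F can't be 6.
F's domain is down to {2}, so F = 2. So E can't be 2.
So E = 7.

7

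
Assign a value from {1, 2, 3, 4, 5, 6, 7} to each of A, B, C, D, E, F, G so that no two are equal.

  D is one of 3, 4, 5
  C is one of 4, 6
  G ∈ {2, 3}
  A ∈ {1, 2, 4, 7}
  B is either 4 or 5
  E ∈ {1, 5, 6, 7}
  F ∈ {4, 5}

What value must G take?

B and F between them cover only {4, 5} — a naked pair. Remove those values from A, C, D, E.
That leaves C = 6. So E can't be 6.
That leaves D = 3. Remove 3 from G.
So G = 2.

2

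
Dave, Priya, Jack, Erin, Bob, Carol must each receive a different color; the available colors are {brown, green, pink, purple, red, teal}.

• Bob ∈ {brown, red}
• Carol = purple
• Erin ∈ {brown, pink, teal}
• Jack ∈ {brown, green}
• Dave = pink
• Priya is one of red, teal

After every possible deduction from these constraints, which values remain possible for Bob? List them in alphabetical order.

Dave must be pink (only option left). Remove pink from Erin.
That leaves Carol = purple.
The 4 still-open variables together cover exactly {brown, green, red, teal} — 4 values for 4 variables — and green appears only in Jack's list, so Jack = green.
No further eliminations apply; Bob can still be any of brown, red.

brown, red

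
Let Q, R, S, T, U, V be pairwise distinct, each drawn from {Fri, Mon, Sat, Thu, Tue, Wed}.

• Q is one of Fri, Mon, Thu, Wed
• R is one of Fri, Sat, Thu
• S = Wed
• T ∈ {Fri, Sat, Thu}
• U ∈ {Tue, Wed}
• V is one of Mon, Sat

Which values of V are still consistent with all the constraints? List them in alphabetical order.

S's domain is down to {Wed}, so S = Wed. So Q, U can't be Wed.
U's domain is down to {Tue}, so U = Tue.
No further eliminations apply; V can still be any of Mon, Sat.

Mon, Sat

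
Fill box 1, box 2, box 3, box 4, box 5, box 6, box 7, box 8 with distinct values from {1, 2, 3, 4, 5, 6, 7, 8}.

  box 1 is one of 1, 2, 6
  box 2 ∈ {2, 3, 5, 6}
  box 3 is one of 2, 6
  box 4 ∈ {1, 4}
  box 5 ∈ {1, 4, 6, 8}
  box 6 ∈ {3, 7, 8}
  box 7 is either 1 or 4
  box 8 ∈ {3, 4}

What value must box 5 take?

Among the 8 variables, 5 fits only box 2 (and all 8 values in {1, 2, 3, 4, 5, 6, 7, 8} must be used), so box 2 = 5.
The 7 still-open variables draw from only 7 values {1, 2, 3, 4, 6, 7, 8}, so each is used; only box 6 can be 7, hence box 6 = 7.
The 6 still-open variables together cover exactly {1, 2, 3, 4, 6, 8} — 6 values for 6 variables — and 3 appears only in box 8's list, so box 8 = 3.
The 5 still-open variables draw from only 5 values {1, 2, 4, 6, 8}, so each is used; only box 5 can be 8, hence box 5 = 8.

8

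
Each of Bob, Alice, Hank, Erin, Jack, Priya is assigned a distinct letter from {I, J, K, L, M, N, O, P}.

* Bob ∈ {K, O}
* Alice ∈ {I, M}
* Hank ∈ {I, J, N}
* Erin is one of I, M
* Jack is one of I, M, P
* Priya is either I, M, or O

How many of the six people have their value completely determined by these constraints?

3

Alice and Erin between them cover only {I, M} — a naked pair. Remove those values from Hank, Jack, Priya.
Jack has just one choice, so Jack = P.
That leaves Priya = O. Remove O from Bob.
That leaves Bob = K.
Determined: Bob=K, Jack=P, Priya=O. The other people each still have more than one consistent value. That makes 3.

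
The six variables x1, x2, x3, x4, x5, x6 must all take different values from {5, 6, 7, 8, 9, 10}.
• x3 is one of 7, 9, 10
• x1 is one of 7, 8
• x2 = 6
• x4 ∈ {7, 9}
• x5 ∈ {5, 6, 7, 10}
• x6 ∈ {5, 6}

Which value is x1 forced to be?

x2's domain is down to {6}, so x2 = 6. Remove 6 from x5, x6.
That leaves x6 = 5. Eliminate 5 elsewhere: x5.
The 4 still-open variables together cover exactly {7, 8, 9, 10} — 4 values for 4 variables — and 8 appears only in x1's list, so x1 = 8.

8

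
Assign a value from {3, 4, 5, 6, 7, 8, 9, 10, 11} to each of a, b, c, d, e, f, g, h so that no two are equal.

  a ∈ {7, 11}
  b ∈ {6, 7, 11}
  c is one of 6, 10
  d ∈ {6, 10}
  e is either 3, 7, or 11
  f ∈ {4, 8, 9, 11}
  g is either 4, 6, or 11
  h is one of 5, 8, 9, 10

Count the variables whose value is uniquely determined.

2

c and d between them cover only {6, 10} — a naked pair. Remove those values from b, g, h.
The 2 variables a and b are confined to {7, 11}, which locks those values in; drop them from e, f, g.
That leaves e = 3.
g's domain is down to {4}, so g = 4. So f can't be 4.
Determined: e=3, g=4. The other variables each still have more than one consistent value. That makes 2.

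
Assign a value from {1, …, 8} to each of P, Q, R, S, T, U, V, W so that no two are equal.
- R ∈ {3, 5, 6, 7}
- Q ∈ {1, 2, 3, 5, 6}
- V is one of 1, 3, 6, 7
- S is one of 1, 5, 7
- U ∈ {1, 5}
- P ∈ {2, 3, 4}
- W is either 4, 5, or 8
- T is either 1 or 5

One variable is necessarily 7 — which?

S

The 8 variables draw from only 8 values {1, 2, 3, 4, 5, 6, 7, 8}, so each is used; only W can be 8, hence W = 8.
Among the 7 still-open variables, 4 fits only P (and all 7 values in {1, 2, 3, 4, 5, 6, 7} must be used), so P = 4.
The 6 still-open variables together cover exactly {1, 2, 3, 5, 6, 7} — 6 values for 6 variables — and 2 appears only in Q's list, so Q = 2.
The 2 variables T and U are confined to {1, 5}, which locks those values in; drop them from R, S, V.
So 7 goes to S.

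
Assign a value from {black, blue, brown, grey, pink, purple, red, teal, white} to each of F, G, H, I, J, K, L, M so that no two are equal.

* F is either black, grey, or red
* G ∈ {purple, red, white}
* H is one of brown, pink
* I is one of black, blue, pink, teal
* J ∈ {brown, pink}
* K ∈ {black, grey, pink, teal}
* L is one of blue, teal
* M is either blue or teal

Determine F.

red

H and J share exactly the 2 values {brown, pink}; by pigeonhole those values go to them, so strike brown, pink from I, K.
L and M between them cover only {blue, teal} — a naked pair. Remove those values from I, K.
I must be black (only option left). So F, K can't be black.
That leaves K = grey. Strike grey from F.
So F = red.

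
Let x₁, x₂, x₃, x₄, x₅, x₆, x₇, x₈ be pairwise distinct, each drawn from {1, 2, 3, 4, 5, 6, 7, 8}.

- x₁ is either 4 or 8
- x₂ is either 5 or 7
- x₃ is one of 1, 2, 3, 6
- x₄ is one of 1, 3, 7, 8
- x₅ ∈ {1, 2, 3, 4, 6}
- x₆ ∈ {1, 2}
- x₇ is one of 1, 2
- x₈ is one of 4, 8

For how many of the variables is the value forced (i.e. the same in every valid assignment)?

The 8 variables together cover exactly {1, 2, 3, 4, 5, 6, 7, 8} — 8 values for 8 variables — and 5 appears only in x₂'s list, so x₂ = 5.
Among the 7 still-open variables, 7 fits only x₄ (and all 7 values in {1, 2, 3, 4, 6, 7, 8} must be used), so x₄ = 7.
The 2 variables x₁ and x₈ are confined to {4, 8}, which locks those values in; drop them from x₅.
The 2 variables x₆ and x₇ are confined to {1, 2}, which locks those values in; drop them from x₃, x₅.
Determined: x₂=5, x₄=7. The other variables each still have more than one consistent value. That makes 2.

2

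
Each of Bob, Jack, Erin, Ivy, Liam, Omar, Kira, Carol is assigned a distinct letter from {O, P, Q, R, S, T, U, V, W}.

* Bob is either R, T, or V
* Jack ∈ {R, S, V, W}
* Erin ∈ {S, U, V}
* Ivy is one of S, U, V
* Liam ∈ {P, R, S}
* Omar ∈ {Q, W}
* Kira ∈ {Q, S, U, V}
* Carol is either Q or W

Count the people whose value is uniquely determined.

The 8 variables together cover exactly {P, Q, R, S, T, U, V, W} — 8 values for 8 variables — and P appears only in Liam's list, so Liam = P.
The 7 still-open variables draw from only 7 values {Q, R, S, T, U, V, W}, so each is used; only Bob can be T, hence Bob = T.
Among the 6 still-open variables, R fits only Jack (and all 6 values in {Q, R, S, U, V, W} must be used), so Jack = R.
The 2 variables Omar and Carol are confined to {Q, W}, which locks those values in; drop them from Kira.
Determined: Bob=T, Jack=R, Liam=P. The other people each still have more than one consistent value. That makes 3.

3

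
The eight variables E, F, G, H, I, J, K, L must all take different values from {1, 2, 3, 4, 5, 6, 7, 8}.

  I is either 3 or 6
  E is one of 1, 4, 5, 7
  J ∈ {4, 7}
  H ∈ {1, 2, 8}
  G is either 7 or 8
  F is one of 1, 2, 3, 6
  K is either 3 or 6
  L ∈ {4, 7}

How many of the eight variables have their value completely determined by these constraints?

The 8 variables draw from only 8 values {1, 2, 3, 4, 5, 6, 7, 8}, so each is used; only E can be 5, hence E = 5.
I and K between them cover only {3, 6} — a naked pair. Remove those values from F.
The 2 variables J and L are confined to {4, 7}, which locks those values in; drop them from G.
G must be 8 (only option left). Strike 8 from H.
Determined: E=5, G=8. The other variables each still have more than one consistent value. That makes 2.

2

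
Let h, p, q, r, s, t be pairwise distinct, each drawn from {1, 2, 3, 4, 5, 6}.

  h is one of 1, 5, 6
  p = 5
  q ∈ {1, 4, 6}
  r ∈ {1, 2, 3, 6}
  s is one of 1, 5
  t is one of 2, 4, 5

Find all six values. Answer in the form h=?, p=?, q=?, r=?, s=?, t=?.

h=6, p=5, q=4, r=3, s=1, t=2

p's domain is down to {5}, so p = 5. Strike 5 from h, s, t.
That leaves s = 1. Eliminate 1 elsewhere: h, q, r.
That leaves h = 6. Remove 6 from q, r.
q has just one choice, so q = 4. Strike 4 from t.
t's domain is down to {2}, so t = 2. Remove 2 from r.
r must be 3 (only option left).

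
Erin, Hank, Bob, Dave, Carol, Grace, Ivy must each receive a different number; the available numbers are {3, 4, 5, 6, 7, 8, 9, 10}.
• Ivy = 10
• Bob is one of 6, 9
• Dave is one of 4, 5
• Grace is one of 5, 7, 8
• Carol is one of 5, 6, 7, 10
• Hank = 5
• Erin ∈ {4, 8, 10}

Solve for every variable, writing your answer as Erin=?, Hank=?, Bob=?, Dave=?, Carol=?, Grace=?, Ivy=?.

Erin=8, Hank=5, Bob=9, Dave=4, Carol=6, Grace=7, Ivy=10

Hank's domain is down to {5}, so Hank = 5. Strike 5 from Dave, Carol, Grace.
That leaves Dave = 4. Remove 4 from Erin.
Ivy's domain is down to {10}, so Ivy = 10. Eliminate 10 elsewhere: Erin, Carol.
Erin must be 8 (only option left). So Grace can't be 8.
That leaves Grace = 7. Remove 7 from Carol.
Carol must be 6 (only option left). So Bob can't be 6.
Bob's domain is down to {9}, so Bob = 9.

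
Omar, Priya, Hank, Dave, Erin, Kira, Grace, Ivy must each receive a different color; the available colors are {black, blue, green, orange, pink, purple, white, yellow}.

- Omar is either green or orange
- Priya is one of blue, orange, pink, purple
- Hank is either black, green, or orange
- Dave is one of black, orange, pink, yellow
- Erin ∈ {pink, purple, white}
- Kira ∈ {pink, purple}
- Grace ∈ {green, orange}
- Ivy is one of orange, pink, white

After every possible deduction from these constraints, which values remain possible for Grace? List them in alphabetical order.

The 8 variables together cover exactly {black, blue, green, orange, pink, purple, white, yellow} — 8 values for 8 variables — and blue appears only in Priya's list, so Priya = blue.
The 7 still-open variables draw from only 7 values {black, green, orange, pink, purple, white, yellow}, so each is used; only Dave can be yellow, hence Dave = yellow.
The 6 still-open variables together cover exactly {black, green, orange, pink, purple, white} — 6 values for 6 variables — and black appears only in Hank's list, so Hank = black.
The 2 variables Omar and Grace are confined to {green, orange}, which locks those values in; drop them from Ivy.
No further eliminations apply; Grace can still be any of green, orange.

green, orange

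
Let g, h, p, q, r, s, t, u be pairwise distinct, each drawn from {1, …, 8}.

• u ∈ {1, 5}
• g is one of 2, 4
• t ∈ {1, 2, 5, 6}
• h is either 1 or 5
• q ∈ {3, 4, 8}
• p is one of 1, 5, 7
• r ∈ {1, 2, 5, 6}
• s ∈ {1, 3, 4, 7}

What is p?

7

The 8 variables together cover exactly {1, 2, 3, 4, 5, 6, 7, 8} — 8 values for 8 variables — and 8 appears only in q's list, so q = 8.
The 7 still-open variables together cover exactly {1, 2, 3, 4, 5, 6, 7} — 7 values for 7 variables — and 3 appears only in s's list, so s = 3.
The 6 still-open variables together cover exactly {1, 2, 4, 5, 6, 7} — 6 values for 6 variables — and 4 appears only in g's list, so g = 4.
Among the 5 still-open variables, 7 fits only p (and all 5 values in {1, 2, 5, 6, 7} must be used), so p = 7.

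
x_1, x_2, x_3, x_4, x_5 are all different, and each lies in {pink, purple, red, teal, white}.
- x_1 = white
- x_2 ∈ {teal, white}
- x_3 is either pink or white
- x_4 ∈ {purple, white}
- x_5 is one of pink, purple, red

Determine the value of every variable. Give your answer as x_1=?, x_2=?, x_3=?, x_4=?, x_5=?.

x_1=white, x_2=teal, x_3=pink, x_4=purple, x_5=red

x_1's domain is down to {white}, so x_1 = white. Strike white from x_2, x_3, x_4.
x_2's domain is down to {teal}, so x_2 = teal.
x_3 has just one choice, so x_3 = pink. So x_5 can't be pink.
x_4 must be purple (only option left). Eliminate purple elsewhere: x_5.
x_5's domain is down to {red}, so x_5 = red.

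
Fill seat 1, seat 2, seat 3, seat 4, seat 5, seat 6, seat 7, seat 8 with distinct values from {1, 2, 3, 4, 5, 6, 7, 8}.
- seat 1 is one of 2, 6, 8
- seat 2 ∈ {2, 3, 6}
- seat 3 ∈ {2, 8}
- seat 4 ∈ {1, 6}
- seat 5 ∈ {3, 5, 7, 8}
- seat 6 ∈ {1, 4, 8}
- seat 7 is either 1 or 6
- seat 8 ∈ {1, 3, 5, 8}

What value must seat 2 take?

Among the 8 variables, 4 fits only seat 6 (and all 8 values in {1, 2, 3, 4, 5, 6, 7, 8} must be used), so seat 6 = 4.
The 7 still-open variables together cover exactly {1, 2, 3, 5, 6, 7, 8} — 7 values for 7 variables — and 7 appears only in seat 5's list, so seat 5 = 7.
The 6 still-open variables draw from only 6 values {1, 2, 3, 5, 6, 8}, so each is used; only seat 8 can be 5, hence seat 8 = 5.
The 5 still-open variables draw from only 5 values {1, 2, 3, 6, 8}, so each is used; only seat 2 can be 3, hence seat 2 = 3.

3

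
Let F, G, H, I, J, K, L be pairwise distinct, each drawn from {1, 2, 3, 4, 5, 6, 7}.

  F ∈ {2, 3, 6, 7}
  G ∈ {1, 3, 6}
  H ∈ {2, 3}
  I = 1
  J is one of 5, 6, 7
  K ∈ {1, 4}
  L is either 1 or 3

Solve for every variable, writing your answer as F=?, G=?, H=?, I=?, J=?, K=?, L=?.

F=7, G=6, H=2, I=1, J=5, K=4, L=3

I must be 1 (only option left). So G, K, L can't be 1.
K's domain is down to {4}, so K = 4.
L must be 3 (only option left). Strike 3 from F, G, H.
G must be 6 (only option left). Eliminate 6 elsewhere: F, J.
H must be 2 (only option left). Remove 2 from F.
F's domain is down to {7}, so F = 7. Eliminate 7 elsewhere: J.
That leaves J = 5.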